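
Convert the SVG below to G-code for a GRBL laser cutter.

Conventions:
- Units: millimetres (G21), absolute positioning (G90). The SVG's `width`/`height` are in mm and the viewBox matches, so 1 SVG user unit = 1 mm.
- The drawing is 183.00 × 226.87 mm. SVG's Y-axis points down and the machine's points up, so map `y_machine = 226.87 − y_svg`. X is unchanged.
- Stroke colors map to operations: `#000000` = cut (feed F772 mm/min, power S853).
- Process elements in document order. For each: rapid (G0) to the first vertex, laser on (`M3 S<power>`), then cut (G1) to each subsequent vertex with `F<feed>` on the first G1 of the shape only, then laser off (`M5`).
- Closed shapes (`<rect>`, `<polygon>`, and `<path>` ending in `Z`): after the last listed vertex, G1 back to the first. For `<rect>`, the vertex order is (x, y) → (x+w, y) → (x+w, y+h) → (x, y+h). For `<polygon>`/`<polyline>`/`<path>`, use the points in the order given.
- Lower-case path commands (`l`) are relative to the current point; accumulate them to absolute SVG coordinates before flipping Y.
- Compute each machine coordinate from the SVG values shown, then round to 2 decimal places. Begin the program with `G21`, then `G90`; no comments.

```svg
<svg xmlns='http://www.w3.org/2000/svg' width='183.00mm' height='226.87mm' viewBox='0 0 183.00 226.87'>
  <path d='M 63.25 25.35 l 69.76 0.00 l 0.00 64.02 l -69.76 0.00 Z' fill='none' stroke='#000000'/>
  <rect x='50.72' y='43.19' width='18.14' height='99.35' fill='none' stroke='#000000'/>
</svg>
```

viewBox `0 0 183.00 226.87` with mm width/height → 1 unit = 1 mm. Flip: y_m = 226.87 − y_svg.

**Shape 1** — `<path>` rectangle, stroke `#000000` → cut (S853, F772). Machine vertices: (63.25,201.52) → (133.01,201.52) → (133.01,137.50) → (63.25,137.50) → (63.25,201.52). Closed: final G1 returns to the first vertex.

**Shape 2** — `<rect>` rectangle, stroke `#000000` → cut (S853, F772). Machine vertices: (50.72,183.68) → (68.86,183.68) → (68.86,84.33) → (50.72,84.33) → (50.72,183.68). Closed: final G1 returns to the first vertex.

G21
G90
G0 X63.25 Y201.52
M3 S853
G1 X133.01 Y201.52 F772
G1 X133.01 Y137.50
G1 X63.25 Y137.50
G1 X63.25 Y201.52
M5
G0 X50.72 Y183.68
M3 S853
G1 X68.86 Y183.68 F772
G1 X68.86 Y84.33
G1 X50.72 Y84.33
G1 X50.72 Y183.68
M5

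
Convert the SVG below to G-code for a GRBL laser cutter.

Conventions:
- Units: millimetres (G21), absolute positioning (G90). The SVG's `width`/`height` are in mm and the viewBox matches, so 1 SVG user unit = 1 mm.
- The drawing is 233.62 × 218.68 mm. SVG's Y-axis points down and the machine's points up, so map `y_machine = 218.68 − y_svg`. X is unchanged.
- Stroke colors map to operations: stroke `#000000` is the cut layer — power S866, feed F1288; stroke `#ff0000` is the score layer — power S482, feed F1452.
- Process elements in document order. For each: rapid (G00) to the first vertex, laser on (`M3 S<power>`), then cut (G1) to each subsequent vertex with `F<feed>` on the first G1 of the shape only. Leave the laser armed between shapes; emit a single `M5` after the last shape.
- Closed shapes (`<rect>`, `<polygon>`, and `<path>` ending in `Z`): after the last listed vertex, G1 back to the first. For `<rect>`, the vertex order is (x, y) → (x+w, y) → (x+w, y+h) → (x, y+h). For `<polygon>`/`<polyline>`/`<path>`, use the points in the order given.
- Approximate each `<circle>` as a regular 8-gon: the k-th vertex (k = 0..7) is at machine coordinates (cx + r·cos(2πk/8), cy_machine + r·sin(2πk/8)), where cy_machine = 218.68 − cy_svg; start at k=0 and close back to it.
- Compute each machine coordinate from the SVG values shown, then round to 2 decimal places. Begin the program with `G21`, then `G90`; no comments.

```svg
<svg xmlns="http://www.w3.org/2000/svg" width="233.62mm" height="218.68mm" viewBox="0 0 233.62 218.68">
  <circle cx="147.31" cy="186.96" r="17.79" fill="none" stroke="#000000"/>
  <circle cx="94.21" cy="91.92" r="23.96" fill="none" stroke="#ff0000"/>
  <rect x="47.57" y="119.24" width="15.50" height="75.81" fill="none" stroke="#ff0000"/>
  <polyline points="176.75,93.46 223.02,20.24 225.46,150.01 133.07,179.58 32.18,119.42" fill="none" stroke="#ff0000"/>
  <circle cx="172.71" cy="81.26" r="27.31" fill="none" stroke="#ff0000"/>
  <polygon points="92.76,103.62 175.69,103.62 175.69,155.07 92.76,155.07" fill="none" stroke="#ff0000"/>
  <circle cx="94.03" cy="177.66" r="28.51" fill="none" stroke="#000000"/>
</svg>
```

G21
G90
G00 X165.10 Y31.72
M3 S866
G1 X159.89 Y44.30 F1288
G1 X147.31 Y49.51
G1 X134.73 Y44.30
G1 X129.52 Y31.72
G1 X134.73 Y19.14
G1 X147.31 Y13.93
G1 X159.89 Y19.14
G1 X165.10 Y31.72
G00 X118.17 Y126.76
M3 S482
G1 X111.15 Y143.70 F1452
G1 X94.21 Y150.72
G1 X77.27 Y143.70
G1 X70.25 Y126.76
G1 X77.27 Y109.82
G1 X94.21 Y102.80
G1 X111.15 Y109.82
G1 X118.17 Y126.76
G00 X47.57 Y99.44
M3 S482
G1 X63.07 Y99.44 F1452
G1 X63.07 Y23.63
G1 X47.57 Y23.63
G1 X47.57 Y99.44
G00 X176.75 Y125.22
M3 S482
G1 X223.02 Y198.44 F1452
G1 X225.46 Y68.67
G1 X133.07 Y39.10
G1 X32.18 Y99.26
G00 X200.02 Y137.42
M3 S482
G1 X192.02 Y156.73 F1452
G1 X172.71 Y164.73
G1 X153.40 Y156.73
G1 X145.40 Y137.42
G1 X153.40 Y118.11
G1 X172.71 Y110.11
G1 X192.02 Y118.11
G1 X200.02 Y137.42
G00 X92.76 Y115.06
M3 S482
G1 X175.69 Y115.06 F1452
G1 X175.69 Y63.61
G1 X92.76 Y63.61
G1 X92.76 Y115.06
G00 X122.54 Y41.02
M3 S866
G1 X114.19 Y61.18 F1288
G1 X94.03 Y69.53
G1 X73.87 Y61.18
G1 X65.52 Y41.02
G1 X73.87 Y20.86
G1 X94.03 Y12.51
G1 X114.19 Y20.86
G1 X122.54 Y41.02
M5

Since the viewBox matches the mm dimensions, user units are millimetres directly. The only transform is the Y-flip y_m = 218.68 − y_svg.

Shape 1 is a circle drawn with `<circle>`. Its stroke #000000 means cut at S866, F1288. After flipping Y the toolpath is (165.10,31.72) → (159.89,44.30) → (147.31,49.51) → (134.73,44.30) → (129.52,31.72) → (134.73,19.14) → (147.31,13.93) → (159.89,19.14) → (165.10,31.72), returning to the start.

Shape 2 is a circle drawn with `<circle>`. Its stroke #ff0000 means score at S482, F1452. After flipping Y the toolpath is (118.17,126.76) → (111.15,143.70) → (94.21,150.72) → (77.27,143.70) → (70.25,126.76) → (77.27,109.82) → (94.21,102.80) → (111.15,109.82) → (118.17,126.76), returning to the start.

Shape 3 is a rectangle drawn with `<rect>`. Its stroke #ff0000 means score at S482, F1452. After flipping Y the toolpath is (47.57,99.44) → (63.07,99.44) → (63.07,23.63) → (47.57,23.63) → (47.57,99.44), returning to the start.

Shape 4 is a open polyline drawn with `<polyline>`. Its stroke #ff0000 means score at S482, F1452. After flipping Y the toolpath is (176.75,125.22) → (223.02,198.44) → (225.46,68.67) → (133.07,39.10) → (32.18,99.26).

Shape 5 is a circle drawn with `<circle>`. Its stroke #ff0000 means score at S482, F1452. After flipping Y the toolpath is (200.02,137.42) → (192.02,156.73) → (172.71,164.73) → (153.40,156.73) → (145.40,137.42) → (153.40,118.11) → (172.71,110.11) → (192.02,118.11) → (200.02,137.42), returning to the start.

Shape 6 is a rectangle drawn with `<polygon>`. Its stroke #ff0000 means score at S482, F1452. After flipping Y the toolpath is (92.76,115.06) → (175.69,115.06) → (175.69,63.61) → (92.76,63.61) → (92.76,115.06), returning to the start.

Shape 7 is a circle drawn with `<circle>`. Its stroke #000000 means cut at S866, F1288. After flipping Y the toolpath is (122.54,41.02) → (114.19,61.18) → (94.03,69.53) → (73.87,61.18) → (65.52,41.02) → (73.87,20.86) → (94.03,12.51) → (114.19,20.86) → (122.54,41.02), returning to the start.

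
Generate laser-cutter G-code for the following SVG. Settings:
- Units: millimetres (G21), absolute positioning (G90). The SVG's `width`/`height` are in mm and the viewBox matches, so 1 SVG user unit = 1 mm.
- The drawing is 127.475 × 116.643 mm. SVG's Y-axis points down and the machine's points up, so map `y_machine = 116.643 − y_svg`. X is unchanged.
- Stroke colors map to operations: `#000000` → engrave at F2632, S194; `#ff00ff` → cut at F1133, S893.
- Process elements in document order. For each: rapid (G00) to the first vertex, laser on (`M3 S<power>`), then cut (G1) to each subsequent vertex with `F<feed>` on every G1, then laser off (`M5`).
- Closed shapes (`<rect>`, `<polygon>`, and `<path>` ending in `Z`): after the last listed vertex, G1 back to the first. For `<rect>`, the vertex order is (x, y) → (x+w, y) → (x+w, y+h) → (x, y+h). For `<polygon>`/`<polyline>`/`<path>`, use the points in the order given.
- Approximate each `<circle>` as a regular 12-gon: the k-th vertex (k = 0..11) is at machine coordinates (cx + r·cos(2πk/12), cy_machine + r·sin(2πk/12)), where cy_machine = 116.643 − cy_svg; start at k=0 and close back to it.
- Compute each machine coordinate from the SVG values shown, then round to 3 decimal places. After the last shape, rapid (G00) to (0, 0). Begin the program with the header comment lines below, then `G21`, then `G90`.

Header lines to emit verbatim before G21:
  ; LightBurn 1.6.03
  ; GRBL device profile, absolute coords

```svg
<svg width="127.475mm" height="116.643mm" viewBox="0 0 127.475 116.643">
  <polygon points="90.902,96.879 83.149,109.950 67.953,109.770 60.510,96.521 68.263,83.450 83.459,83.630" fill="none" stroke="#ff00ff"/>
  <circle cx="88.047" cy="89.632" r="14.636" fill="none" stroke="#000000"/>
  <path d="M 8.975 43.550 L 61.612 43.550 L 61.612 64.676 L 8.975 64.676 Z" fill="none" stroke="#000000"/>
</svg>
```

viewBox `0 0 127.475 116.643` with mm width/height → 1 unit = 1 mm. Flip: y_m = 116.643 − y_svg.

**Shape 1** — `<polygon>` regular polygon, stroke `#ff00ff` → cut (S893, F1133). Machine vertices: (90.902,19.764) → (83.149,6.693) → (67.953,6.873) → (60.510,20.122) → (68.263,33.193) → (83.459,33.013) → (90.902,19.764). Closed: final G1 returns to the first vertex.

**Shape 2** — `<circle>` circle, stroke `#000000` → engrave (S194, F2632). Machine vertices: (102.683,27.011) → (100.722,34.329) → (95.365,39.686) → (88.047,41.647) → (80.729,39.686) → (75.372,34.329) → (73.411,27.011) → (75.372,19.693) → (80.729,14.336) → (88.047,12.375) → (95.365,14.336) → (100.722,19.693) → (102.683,27.011). Closed: final G1 returns to the first vertex.

**Shape 3** — `<path>` rectangle, stroke `#000000` → engrave (S194, F2632). Machine vertices: (8.975,73.093) → (61.612,73.093) → (61.612,51.967) → (8.975,51.967) → (8.975,73.093). Closed: final G1 returns to the first vertex.

; LightBurn 1.6.03
; GRBL device profile, absolute coords
G21
G90
G00 X90.902 Y19.764
M3 S893
G1 X83.149 Y6.693 F1133
G1 X67.953 Y6.873 F1133
G1 X60.510 Y20.122 F1133
G1 X68.263 Y33.193 F1133
G1 X83.459 Y33.013 F1133
G1 X90.902 Y19.764 F1133
M5
G00 X102.683 Y27.011
M3 S194
G1 X100.722 Y34.329 F2632
G1 X95.365 Y39.686 F2632
G1 X88.047 Y41.647 F2632
G1 X80.729 Y39.686 F2632
G1 X75.372 Y34.329 F2632
G1 X73.411 Y27.011 F2632
G1 X75.372 Y19.693 F2632
G1 X80.729 Y14.336 F2632
G1 X88.047 Y12.375 F2632
G1 X95.365 Y14.336 F2632
G1 X100.722 Y19.693 F2632
G1 X102.683 Y27.011 F2632
M5
G00 X8.975 Y73.093
M3 S194
G1 X61.612 Y73.093 F2632
G1 X61.612 Y51.967 F2632
G1 X8.975 Y51.967 F2632
G1 X8.975 Y73.093 F2632
M5
G00 X0.000 Y0.000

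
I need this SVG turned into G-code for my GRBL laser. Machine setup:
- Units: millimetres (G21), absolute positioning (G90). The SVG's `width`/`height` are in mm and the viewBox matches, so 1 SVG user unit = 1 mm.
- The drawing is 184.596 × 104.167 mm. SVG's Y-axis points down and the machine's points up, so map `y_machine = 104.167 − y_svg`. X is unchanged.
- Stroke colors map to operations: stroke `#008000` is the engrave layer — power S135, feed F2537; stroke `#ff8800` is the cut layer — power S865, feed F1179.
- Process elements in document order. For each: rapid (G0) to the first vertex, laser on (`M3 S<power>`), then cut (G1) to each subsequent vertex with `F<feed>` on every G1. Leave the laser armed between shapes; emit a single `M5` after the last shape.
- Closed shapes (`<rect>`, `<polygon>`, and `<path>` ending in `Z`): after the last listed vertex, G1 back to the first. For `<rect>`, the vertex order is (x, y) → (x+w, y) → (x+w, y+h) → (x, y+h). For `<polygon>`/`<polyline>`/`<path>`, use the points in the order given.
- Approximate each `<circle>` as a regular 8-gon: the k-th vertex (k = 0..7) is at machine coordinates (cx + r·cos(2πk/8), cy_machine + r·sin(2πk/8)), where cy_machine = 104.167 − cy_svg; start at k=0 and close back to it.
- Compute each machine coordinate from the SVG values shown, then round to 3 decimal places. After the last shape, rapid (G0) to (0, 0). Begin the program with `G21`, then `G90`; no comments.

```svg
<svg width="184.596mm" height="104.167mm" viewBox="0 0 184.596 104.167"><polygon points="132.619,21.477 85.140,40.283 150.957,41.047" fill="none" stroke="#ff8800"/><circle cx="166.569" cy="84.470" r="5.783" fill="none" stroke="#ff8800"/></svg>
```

viewBox `0 0 184.596 104.167` with mm width/height → 1 unit = 1 mm. Flip: y_m = 104.167 − y_svg.

**Shape 1** — `<polygon>` closed polygon, stroke `#ff8800` → cut (S865, F1179). Machine vertices: (132.619,82.690) → (85.140,63.884) → (150.957,63.120) → (132.619,82.690). Closed: final G1 returns to the first vertex.

**Shape 2** — `<circle>` circle, stroke `#ff8800` → cut (S865, F1179). Machine vertices: (172.352,19.697) → (170.658,23.786) → (166.569,25.480) → (162.480,23.786) → (160.786,19.697) → (162.480,15.608) → (166.569,13.914) → (170.658,15.608) → (172.352,19.697). Closed: final G1 returns to the first vertex.

G21
G90
G0 X132.619 Y82.690
M3 S865
G1 X85.140 Y63.884 F1179
G1 X150.957 Y63.120 F1179
G1 X132.619 Y82.690 F1179
G0 X172.352 Y19.697
M3 S865
G1 X170.658 Y23.786 F1179
G1 X166.569 Y25.480 F1179
G1 X162.480 Y23.786 F1179
G1 X160.786 Y19.697 F1179
G1 X162.480 Y15.608 F1179
G1 X166.569 Y13.914 F1179
G1 X170.658 Y15.608 F1179
G1 X172.352 Y19.697 F1179
M5
G0 X0.000 Y0.000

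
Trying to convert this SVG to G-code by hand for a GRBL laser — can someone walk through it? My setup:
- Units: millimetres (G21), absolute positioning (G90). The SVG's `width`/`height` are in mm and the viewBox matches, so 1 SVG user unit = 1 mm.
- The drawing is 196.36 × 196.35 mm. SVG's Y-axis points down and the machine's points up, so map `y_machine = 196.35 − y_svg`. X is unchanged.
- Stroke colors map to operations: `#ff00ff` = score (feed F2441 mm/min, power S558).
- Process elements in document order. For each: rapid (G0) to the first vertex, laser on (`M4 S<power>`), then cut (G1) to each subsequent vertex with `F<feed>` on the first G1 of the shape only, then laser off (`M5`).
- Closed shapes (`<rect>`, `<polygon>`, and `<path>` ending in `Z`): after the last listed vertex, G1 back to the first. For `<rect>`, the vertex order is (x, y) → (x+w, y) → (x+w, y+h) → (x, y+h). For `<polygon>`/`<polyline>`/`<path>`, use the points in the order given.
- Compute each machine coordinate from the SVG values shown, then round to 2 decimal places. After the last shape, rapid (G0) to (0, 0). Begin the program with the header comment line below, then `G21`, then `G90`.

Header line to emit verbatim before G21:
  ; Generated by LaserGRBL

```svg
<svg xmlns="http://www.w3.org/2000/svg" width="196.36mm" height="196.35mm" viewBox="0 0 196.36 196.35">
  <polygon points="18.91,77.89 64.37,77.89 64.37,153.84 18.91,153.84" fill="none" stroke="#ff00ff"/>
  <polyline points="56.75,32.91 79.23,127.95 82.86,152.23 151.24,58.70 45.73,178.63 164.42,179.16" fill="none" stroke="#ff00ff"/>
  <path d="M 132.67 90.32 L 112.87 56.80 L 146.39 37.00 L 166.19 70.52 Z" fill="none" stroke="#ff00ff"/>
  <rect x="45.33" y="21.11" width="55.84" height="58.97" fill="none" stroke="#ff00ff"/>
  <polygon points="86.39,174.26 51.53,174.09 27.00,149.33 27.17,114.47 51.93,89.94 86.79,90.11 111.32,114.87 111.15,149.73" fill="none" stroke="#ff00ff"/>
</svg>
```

; Generated by LaserGRBL
G21
G90
G0 X18.91 Y118.46
M4 S558
G1 X64.37 Y118.46 F2441
G1 X64.37 Y42.51
G1 X18.91 Y42.51
G1 X18.91 Y118.46
M5
G0 X56.75 Y163.44
M4 S558
G1 X79.23 Y68.40 F2441
G1 X82.86 Y44.12
G1 X151.24 Y137.65
G1 X45.73 Y17.72
G1 X164.42 Y17.19
M5
G0 X132.67 Y106.03
M4 S558
G1 X112.87 Y139.55 F2441
G1 X146.39 Y159.35
G1 X166.19 Y125.83
G1 X132.67 Y106.03
M5
G0 X45.33 Y175.24
M4 S558
G1 X101.17 Y175.24 F2441
G1 X101.17 Y116.27
G1 X45.33 Y116.27
G1 X45.33 Y175.24
M5
G0 X86.39 Y22.09
M4 S558
G1 X51.53 Y22.26 F2441
G1 X27.00 Y47.02
G1 X27.17 Y81.88
G1 X51.93 Y106.41
G1 X86.79 Y106.24
G1 X111.32 Y81.48
G1 X111.15 Y46.62
G1 X86.39 Y22.09
M5
G0 X0.00 Y0.00

1 u = 1 mm; y_m = 196.35 − y.

[1] `<polygon>` rectangle, #ff00ff→score S558 F2441: (18.91,118.46) → (64.37,118.46) → (64.37,42.51) → (18.91,42.51) → (18.91,118.46) (closed)

[2] `<polyline>` open polyline, #ff00ff→score S558 F2441: (56.75,163.44) → (79.23,68.40) → (82.86,44.12) → (151.24,137.65) → (45.73,17.72) → (164.42,17.19)

[3] `<path>` regular polygon, #ff00ff→score S558 F2441: (132.67,106.03) → (112.87,139.55) → (146.39,159.35) → (166.19,125.83) → (132.67,106.03) (closed)

[4] `<rect>` rectangle, #ff00ff→score S558 F2441: (45.33,175.24) → (101.17,175.24) → (101.17,116.27) → (45.33,116.27) → (45.33,175.24) (closed)

[5] `<polygon>` regular polygon, #ff00ff→score S558 F2441: (86.39,22.09) → (51.53,22.26) → (27.00,47.02) → (27.17,81.88) → (51.93,106.41) → (86.79,106.24) → (111.32,81.48) → (111.15,46.62) → (86.39,22.09) (closed)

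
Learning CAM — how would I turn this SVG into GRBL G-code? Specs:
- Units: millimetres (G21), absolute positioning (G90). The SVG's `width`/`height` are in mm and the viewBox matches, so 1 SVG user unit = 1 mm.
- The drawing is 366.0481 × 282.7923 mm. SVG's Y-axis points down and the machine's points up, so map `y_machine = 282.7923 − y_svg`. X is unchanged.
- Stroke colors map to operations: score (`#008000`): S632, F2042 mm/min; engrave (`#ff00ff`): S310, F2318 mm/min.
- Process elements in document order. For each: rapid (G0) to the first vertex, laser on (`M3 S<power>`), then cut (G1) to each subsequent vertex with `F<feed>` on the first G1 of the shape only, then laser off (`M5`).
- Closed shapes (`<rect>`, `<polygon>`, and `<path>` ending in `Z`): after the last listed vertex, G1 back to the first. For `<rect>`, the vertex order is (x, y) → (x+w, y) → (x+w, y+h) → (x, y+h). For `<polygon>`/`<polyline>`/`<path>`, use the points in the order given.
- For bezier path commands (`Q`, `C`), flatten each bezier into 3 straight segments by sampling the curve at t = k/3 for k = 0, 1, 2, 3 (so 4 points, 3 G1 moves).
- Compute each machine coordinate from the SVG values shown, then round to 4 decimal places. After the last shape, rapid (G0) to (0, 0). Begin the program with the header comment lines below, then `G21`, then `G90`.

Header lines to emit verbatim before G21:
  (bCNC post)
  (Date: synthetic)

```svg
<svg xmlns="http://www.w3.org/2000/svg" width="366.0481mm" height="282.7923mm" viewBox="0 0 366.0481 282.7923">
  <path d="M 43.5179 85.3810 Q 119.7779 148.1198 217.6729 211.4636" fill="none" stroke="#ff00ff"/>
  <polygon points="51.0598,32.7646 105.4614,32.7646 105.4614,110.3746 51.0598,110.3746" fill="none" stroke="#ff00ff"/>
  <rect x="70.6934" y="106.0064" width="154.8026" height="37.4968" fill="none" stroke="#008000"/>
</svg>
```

viewBox `0 0 366.0481 282.7923` with mm width/height → 1 unit = 1 mm. Flip: y_m = 282.7923 − y_svg.

**Shape 1** — `<path>` quadratic bezier, stroke `#ff00ff` → engrave (S310, F2318). Control points (SVG): P0=(43.5179,85.3810), P1=(119.7779,148.1198), P2=(217.6729,211.4636); sampled at t=k/3. Machine vertices: (43.5179,197.4113) → (96.7618,155.5182) → (154.8135,113.4907) → (217.6729,71.3287). Open path.

**Shape 2** — `<polygon>` rectangle, stroke `#ff00ff` → engrave (S310, F2318). Machine vertices: (51.0598,250.0277) → (105.4614,250.0277) → (105.4614,172.4177) → (51.0598,172.4177) → (51.0598,250.0277). Closed: final G1 returns to the first vertex.

**Shape 3** — `<rect>` rectangle, stroke `#008000` → score (S632, F2042). Machine vertices: (70.6934,176.7859) → (225.4960,176.7859) → (225.4960,139.2891) → (70.6934,139.2891) → (70.6934,176.7859). Closed: final G1 returns to the first vertex.

(bCNC post)
(Date: synthetic)
G21
G90
G0 X43.5179 Y197.4113
M3 S310
G1 X96.7618 Y155.5182 F2318
G1 X154.8135 Y113.4907
G1 X217.6729 Y71.3287
M5
G0 X51.0598 Y250.0277
M3 S310
G1 X105.4614 Y250.0277 F2318
G1 X105.4614 Y172.4177
G1 X51.0598 Y172.4177
G1 X51.0598 Y250.0277
M5
G0 X70.6934 Y176.7859
M3 S632
G1 X225.4960 Y176.7859 F2042
G1 X225.4960 Y139.2891
G1 X70.6934 Y139.2891
G1 X70.6934 Y176.7859
M5
G0 X0.0000 Y0.0000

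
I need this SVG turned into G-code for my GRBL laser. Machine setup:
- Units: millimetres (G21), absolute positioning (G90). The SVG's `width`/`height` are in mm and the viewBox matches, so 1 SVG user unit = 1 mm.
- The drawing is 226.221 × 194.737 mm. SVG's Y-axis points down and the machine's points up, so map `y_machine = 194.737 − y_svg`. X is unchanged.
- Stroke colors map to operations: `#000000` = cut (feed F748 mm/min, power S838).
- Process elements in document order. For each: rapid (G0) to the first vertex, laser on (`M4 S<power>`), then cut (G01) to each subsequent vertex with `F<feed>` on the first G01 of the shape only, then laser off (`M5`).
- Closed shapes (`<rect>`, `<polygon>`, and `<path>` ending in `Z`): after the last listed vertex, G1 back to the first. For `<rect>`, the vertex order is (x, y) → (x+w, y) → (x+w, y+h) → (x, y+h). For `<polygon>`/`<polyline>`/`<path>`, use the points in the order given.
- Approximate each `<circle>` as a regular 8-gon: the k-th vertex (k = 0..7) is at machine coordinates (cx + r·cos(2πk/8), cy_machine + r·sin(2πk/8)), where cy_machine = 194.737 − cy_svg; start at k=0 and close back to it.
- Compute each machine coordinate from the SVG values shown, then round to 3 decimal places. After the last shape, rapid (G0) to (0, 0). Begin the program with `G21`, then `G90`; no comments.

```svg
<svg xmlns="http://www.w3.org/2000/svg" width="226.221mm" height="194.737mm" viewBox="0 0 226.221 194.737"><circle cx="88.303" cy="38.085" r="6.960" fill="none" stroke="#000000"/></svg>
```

G21
G90
G0 X95.263 Y156.652
M4 S838
G01 X93.224 Y161.573 F748
G01 X88.303 Y163.612
G01 X83.382 Y161.573
G01 X81.343 Y156.652
G01 X83.382 Y151.731
G01 X88.303 Y149.692
G01 X93.224 Y151.731
G01 X95.263 Y156.652
M5
G0 X0.000 Y0.000

Since the viewBox matches the mm dimensions, user units are millimetres directly. The only transform is the Y-flip y_m = 194.737 − y_svg.

Shape 1 is a circle drawn with `<circle>`. Its stroke #000000 means cut at S838, F748. After flipping Y the toolpath is (95.263,156.652) → (93.224,161.573) → (88.303,163.612) → (83.382,161.573) → (81.343,156.652) → (83.382,151.731) → (88.303,149.692) → (93.224,151.731) → (95.263,156.652), returning to the start.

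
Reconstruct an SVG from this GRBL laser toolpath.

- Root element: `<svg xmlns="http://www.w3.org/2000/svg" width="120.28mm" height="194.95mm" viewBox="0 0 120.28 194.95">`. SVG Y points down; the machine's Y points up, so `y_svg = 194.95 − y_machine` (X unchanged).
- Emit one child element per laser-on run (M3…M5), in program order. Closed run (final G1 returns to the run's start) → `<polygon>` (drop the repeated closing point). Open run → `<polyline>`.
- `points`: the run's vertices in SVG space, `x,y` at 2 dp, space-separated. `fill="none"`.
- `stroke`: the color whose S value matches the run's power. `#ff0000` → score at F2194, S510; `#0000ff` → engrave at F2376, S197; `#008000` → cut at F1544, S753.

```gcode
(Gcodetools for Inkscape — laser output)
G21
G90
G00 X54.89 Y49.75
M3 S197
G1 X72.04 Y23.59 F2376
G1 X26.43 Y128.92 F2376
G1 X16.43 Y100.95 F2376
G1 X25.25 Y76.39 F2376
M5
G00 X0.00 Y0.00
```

y_svg = 194.95 − y_m. Every run uses S197, so all elements get stroke `#0000ff` (engrave).

[1] open run; points: 54.89,145.20 72.04,171.36 26.43,66.03 16.43,94.00 25.25,118.56

<svg xmlns="http://www.w3.org/2000/svg" width="120.28mm" height="194.95mm" viewBox="0 0 120.28 194.95">
  <polyline points="54.89,145.20 72.04,171.36 26.43,66.03 16.43,94.00 25.25,118.56" fill="none" stroke="#0000ff"/>
</svg>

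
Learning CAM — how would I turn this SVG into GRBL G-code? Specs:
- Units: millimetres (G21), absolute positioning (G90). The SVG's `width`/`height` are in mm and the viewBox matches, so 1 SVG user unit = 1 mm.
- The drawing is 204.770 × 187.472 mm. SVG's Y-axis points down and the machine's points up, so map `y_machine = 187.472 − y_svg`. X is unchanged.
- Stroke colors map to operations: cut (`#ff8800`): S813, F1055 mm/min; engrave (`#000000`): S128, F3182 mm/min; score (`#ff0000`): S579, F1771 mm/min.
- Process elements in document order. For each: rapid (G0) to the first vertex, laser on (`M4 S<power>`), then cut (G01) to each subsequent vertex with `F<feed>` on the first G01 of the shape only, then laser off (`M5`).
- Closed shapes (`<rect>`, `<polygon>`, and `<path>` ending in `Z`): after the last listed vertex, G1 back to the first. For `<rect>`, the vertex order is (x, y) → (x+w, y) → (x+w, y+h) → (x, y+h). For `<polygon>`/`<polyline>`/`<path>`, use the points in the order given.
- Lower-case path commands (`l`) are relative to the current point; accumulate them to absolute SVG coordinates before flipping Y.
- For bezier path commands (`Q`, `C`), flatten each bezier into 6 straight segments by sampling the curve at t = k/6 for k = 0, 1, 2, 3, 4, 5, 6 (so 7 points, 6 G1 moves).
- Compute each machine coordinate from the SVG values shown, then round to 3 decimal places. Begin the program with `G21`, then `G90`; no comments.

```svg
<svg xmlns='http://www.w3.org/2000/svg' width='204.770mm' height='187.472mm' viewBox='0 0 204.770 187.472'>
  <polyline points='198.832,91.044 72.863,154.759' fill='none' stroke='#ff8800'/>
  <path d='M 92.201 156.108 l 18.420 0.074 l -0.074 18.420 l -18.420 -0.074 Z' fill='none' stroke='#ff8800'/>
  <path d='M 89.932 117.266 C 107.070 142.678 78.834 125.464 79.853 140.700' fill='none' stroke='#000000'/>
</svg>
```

1 u = 1 mm; y_m = 187.472 − y.

[1] `<polyline>` line segment, #ff8800→cut S813 F1055: (198.832,96.428) → (72.863,32.713)

[2] `<path>` regular polygon, #ff8800→cut S813 F1055: (92.201,31.364) → (110.621,31.290) → (110.547,12.870) → (92.127,12.944) → (92.201,31.364) (closed)

[3] `<path>` cubic bezier, #000000→engrave S128 F3182: (89.932,70.206) → (95.065,60.705) → (94.709,56.222) → (90.937,54.673) → (85.822,53.972) → (81.436,52.033) → (79.853,46.772)

G21
G90
G0 X198.832 Y96.428
M4 S813
G01 X72.863 Y32.713 F1055
M5
G0 X92.201 Y31.364
M4 S813
G01 X110.621 Y31.290 F1055
G01 X110.547 Y12.870
G01 X92.127 Y12.944
G01 X92.201 Y31.364
M5
G0 X89.932 Y70.206
M4 S128
G01 X95.065 Y60.705 F3182
G01 X94.709 Y56.222
G01 X90.937 Y54.673
G01 X85.822 Y53.972
G01 X81.436 Y52.033
G01 X79.853 Y46.772
M5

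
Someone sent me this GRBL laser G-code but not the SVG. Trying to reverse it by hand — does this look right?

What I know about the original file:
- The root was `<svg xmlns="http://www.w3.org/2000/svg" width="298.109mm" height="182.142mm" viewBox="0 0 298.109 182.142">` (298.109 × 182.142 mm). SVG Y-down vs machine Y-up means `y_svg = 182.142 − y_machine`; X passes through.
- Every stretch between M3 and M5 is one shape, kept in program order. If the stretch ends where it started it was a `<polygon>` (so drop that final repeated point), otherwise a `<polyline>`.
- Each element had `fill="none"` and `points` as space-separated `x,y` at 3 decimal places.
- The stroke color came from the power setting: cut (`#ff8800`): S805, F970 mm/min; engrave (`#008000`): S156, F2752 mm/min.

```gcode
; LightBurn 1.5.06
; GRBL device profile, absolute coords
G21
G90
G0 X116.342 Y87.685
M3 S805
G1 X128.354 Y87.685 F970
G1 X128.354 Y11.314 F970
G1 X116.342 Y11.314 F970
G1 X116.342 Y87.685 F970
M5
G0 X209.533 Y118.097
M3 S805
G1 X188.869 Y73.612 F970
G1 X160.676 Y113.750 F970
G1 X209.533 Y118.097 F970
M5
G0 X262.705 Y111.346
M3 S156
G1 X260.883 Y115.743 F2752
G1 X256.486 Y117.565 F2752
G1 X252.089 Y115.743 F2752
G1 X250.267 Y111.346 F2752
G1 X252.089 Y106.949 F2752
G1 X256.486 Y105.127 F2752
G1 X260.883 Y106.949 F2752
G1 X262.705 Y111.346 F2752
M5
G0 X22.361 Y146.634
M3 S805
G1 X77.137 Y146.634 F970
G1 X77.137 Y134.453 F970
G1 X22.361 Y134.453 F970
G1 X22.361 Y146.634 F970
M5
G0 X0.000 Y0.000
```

<svg xmlns="http://www.w3.org/2000/svg" width="298.109mm" height="182.142mm" viewBox="0 0 298.109 182.142">
  <polygon points="116.342,94.457 128.354,94.457 128.354,170.828 116.342,170.828" fill="none" stroke="#ff8800"/>
  <polygon points="209.533,64.045 188.869,108.530 160.676,68.392" fill="none" stroke="#ff8800"/>
  <polygon points="262.705,70.796 260.883,66.399 256.486,64.577 252.089,66.399 250.267,70.796 252.089,75.193 256.486,77.015 260.883,75.193" fill="none" stroke="#008000"/>
  <polygon points="22.361,35.508 77.137,35.508 77.137,47.689 22.361,47.689" fill="none" stroke="#ff8800"/>
</svg>

y_svg = 182.142 − y_m.

[1] S805→`#ff8800` (cut); closed run; points: 116.342,94.457 128.354,94.457 128.354,170.828 116.342,170.828

[2] S805→`#ff8800` (cut); closed run; points: 209.533,64.045 188.869,108.530 160.676,68.392

[3] S156→`#008000` (engrave); closed run; points: 262.705,70.796 260.883,66.399 256.486,64.577 252.089,66.399 250.267,70.796 252.089,75.193 256.486,77.015 260.883,75.193

[4] S805→`#ff8800` (cut); closed run; points: 22.361,35.508 77.137,35.508 77.137,47.689 22.361,47.689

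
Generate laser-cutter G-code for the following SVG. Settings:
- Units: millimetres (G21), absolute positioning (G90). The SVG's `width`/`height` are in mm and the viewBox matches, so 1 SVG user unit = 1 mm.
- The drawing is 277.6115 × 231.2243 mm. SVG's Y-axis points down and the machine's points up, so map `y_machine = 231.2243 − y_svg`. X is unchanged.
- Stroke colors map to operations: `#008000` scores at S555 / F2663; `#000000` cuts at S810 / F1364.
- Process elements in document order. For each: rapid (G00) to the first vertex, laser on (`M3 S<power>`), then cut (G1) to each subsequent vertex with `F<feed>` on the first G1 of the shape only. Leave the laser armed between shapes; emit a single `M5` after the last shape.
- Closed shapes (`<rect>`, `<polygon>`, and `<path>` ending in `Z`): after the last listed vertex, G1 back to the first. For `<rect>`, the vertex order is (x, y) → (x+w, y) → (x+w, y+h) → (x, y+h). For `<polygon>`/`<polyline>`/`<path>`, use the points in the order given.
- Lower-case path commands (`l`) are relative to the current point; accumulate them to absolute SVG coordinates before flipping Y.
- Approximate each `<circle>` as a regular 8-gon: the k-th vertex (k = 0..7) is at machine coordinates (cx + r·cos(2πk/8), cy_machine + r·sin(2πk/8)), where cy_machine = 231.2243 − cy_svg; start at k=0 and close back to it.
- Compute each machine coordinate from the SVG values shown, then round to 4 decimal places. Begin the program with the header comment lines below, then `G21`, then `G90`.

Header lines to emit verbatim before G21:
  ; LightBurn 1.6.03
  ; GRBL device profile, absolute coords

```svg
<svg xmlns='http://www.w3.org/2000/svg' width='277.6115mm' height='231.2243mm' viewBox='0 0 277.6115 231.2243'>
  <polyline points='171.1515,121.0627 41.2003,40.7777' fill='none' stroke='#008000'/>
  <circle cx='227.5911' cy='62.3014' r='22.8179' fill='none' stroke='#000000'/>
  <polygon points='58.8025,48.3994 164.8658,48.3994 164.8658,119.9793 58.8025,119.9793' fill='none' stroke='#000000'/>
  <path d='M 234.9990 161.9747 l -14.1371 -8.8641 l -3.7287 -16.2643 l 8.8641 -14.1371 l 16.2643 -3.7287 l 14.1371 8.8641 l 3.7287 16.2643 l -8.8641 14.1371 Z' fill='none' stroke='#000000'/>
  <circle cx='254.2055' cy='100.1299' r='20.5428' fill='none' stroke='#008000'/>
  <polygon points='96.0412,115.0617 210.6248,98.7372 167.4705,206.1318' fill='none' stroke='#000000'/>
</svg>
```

; LightBurn 1.6.03
; GRBL device profile, absolute coords
G21
G90
G00 X171.1515 Y110.1616
M3 S555
G1 X41.2003 Y190.4466 F2663
G00 X250.4090 Y168.9229
M3 S810
G1 X243.7258 Y185.0576 F1364
G1 X227.5911 Y191.7408
G1 X211.4564 Y185.0576
G1 X204.7732 Y168.9229
G1 X211.4564 Y152.7882
G1 X227.5911 Y146.1050
G1 X243.7258 Y152.7882
G1 X250.4090 Y168.9229
G00 X58.8025 Y182.8249
M3 S810
G1 X164.8658 Y182.8249 F1364
G1 X164.8658 Y111.2450
G1 X58.8025 Y111.2450
G1 X58.8025 Y182.8249
G00 X234.9990 Y69.2496
M3 S810
G1 X220.8619 Y78.1137 F1364
G1 X217.1332 Y94.3780
G1 X225.9973 Y108.5151
G1 X242.2616 Y112.2438
G1 X256.3987 Y103.3797
G1 X260.1274 Y87.1154
G1 X251.2633 Y72.9783
G1 X234.9990 Y69.2496
G00 X274.7483 Y131.0944
M3 S555
G1 X268.7315 Y145.6204 F2663
G1 X254.2055 Y151.6372
G1 X239.6795 Y145.6204
G1 X233.6627 Y131.0944
G1 X239.6795 Y116.5684
G1 X254.2055 Y110.5516
G1 X268.7315 Y116.5684
G1 X274.7483 Y131.0944
G00 X96.0412 Y116.1626
M3 S810
G1 X210.6248 Y132.4871 F1364
G1 X167.4705 Y25.0925
G1 X96.0412 Y116.1626
M5

1 u = 1 mm; y_m = 231.2243 − y.

[1] `<polyline>` line segment, #008000→score S555 F2663: (171.1515,110.1616) → (41.2003,190.4466)

[2] `<circle>` circle, #000000→cut S810 F1364: (250.4090,168.9229) → (243.7258,185.0576) → (227.5911,191.7408) → (211.4564,185.0576) → (204.7732,168.9229) → (211.4564,152.7882) → (227.5911,146.1050) → (243.7258,152.7882) → (250.4090,168.9229) (closed)

[3] `<polygon>` rectangle, #000000→cut S810 F1364: (58.8025,182.8249) → (164.8658,182.8249) → (164.8658,111.2450) → (58.8025,111.2450) → (58.8025,182.8249) (closed)

[4] `<path>` regular polygon, #000000→cut S810 F1364: (234.9990,69.2496) → (220.8619,78.1137) → (217.1332,94.3780) → (225.9973,108.5151) → (242.2616,112.2438) → (256.3987,103.3797) → (260.1274,87.1154) → (251.2633,72.9783) → (234.9990,69.2496) (closed)

[5] `<circle>` circle, #008000→score S555 F2663: (274.7483,131.0944) → (268.7315,145.6204) → (254.2055,151.6372) → (239.6795,145.6204) → (233.6627,131.0944) → (239.6795,116.5684) → (254.2055,110.5516) → (268.7315,116.5684) → (274.7483,131.0944) (closed)

[6] `<polygon>` regular polygon, #000000→cut S810 F1364: (96.0412,116.1626) → (210.6248,132.4871) → (167.4705,25.0925) → (96.0412,116.1626) (closed)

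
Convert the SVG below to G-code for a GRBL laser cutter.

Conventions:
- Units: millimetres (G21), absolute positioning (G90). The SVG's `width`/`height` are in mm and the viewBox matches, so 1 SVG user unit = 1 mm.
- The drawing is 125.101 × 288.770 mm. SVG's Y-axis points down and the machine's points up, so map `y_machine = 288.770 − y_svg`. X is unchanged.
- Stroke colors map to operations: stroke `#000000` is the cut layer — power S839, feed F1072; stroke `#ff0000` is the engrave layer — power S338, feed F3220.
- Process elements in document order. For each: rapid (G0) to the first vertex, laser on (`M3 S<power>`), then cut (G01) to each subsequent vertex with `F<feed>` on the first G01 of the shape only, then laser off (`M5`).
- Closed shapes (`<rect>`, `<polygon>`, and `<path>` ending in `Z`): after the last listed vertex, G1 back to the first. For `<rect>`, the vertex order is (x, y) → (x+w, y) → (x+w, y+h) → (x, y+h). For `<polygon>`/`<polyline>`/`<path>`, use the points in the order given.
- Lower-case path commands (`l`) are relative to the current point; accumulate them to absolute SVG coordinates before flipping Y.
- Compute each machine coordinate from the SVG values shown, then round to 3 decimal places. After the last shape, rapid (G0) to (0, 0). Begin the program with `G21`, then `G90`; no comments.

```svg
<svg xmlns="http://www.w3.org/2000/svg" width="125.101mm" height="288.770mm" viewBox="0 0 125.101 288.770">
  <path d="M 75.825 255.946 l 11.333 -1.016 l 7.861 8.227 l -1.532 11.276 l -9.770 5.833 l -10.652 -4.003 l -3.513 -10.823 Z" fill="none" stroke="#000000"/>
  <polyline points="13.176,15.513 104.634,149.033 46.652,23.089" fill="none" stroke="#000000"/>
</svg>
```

Since the viewBox matches the mm dimensions, user units are millimetres directly. The only transform is the Y-flip y_m = 288.770 − y_svg.

Shape 1 is a regular polygon drawn with `<path>`. Its stroke #000000 means cut at S839, F1072. After flipping Y the toolpath is (75.825,32.824) → (87.158,33.840) → (95.019,25.613) → (93.487,14.337) → (83.717,8.504) → (73.065,12.507) → (69.552,23.330) → (75.825,32.824), returning to the start.

Shape 2 is a open polyline drawn with `<polyline>`. Its stroke #000000 means cut at S839, F1072. After flipping Y the toolpath is (13.176,273.257) → (104.634,139.737) → (46.652,265.681).

G21
G90
G0 X75.825 Y32.824
M3 S839
G01 X87.158 Y33.840 F1072
G01 X95.019 Y25.613
G01 X93.487 Y14.337
G01 X83.717 Y8.504
G01 X73.065 Y12.507
G01 X69.552 Y23.330
G01 X75.825 Y32.824
M5
G0 X13.176 Y273.257
M3 S839
G01 X104.634 Y139.737 F1072
G01 X46.652 Y265.681
M5
G0 X0.000 Y0.000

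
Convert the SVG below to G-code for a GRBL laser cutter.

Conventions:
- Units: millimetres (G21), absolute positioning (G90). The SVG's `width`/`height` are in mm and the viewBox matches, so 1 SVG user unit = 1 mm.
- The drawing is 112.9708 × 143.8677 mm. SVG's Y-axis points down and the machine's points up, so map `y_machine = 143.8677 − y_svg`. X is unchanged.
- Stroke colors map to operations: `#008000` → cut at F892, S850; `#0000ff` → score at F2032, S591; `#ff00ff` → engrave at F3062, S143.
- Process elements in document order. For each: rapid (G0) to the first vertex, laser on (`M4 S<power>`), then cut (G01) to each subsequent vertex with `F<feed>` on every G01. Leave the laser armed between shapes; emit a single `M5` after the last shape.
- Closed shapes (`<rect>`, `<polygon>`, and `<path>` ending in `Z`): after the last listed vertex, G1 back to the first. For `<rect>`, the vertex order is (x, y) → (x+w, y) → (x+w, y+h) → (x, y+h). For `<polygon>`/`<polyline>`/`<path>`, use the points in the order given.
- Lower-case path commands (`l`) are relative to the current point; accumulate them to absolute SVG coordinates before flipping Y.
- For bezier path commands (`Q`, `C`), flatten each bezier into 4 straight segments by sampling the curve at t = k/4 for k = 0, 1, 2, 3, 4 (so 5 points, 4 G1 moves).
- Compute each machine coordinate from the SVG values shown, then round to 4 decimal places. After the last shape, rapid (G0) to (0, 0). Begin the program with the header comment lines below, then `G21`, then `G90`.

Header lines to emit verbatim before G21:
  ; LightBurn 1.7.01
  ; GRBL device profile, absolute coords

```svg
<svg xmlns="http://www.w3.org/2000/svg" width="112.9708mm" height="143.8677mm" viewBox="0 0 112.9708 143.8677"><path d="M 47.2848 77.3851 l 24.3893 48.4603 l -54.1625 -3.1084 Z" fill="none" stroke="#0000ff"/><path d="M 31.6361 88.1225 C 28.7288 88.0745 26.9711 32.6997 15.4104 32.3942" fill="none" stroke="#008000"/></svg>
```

; LightBurn 1.7.01
; GRBL device profile, absolute coords
G21
G90
G0 X47.2848 Y66.4826
M4 S591
G01 X71.6741 Y18.0223 F2032
G01 X17.5116 Y21.1307 F2032
G01 X47.2848 Y66.4826 F2032
G0 X31.6361 Y55.7452
M4 S850
G01 X29.5000 Y64.4300 F892
G01 X26.7683 Y83.5128 F892
G01 X22.4140 Y102.6438 F892
G01 X15.4104 Y111.4735 F892
M5
G0 X0.0000 Y0.0000

Since the viewBox matches the mm dimensions, user units are millimetres directly. The only transform is the Y-flip y_m = 143.8677 − y_svg.

Shape 1 is a regular polygon drawn with `<path>`. Its stroke #0000ff means score at S591, F2032. After flipping Y the toolpath is (47.2848,66.4826) → (71.6741,18.0223) → (17.5116,21.1307) → (47.2848,66.4826), returning to the start.

Shape 2 is a cubic bezier drawn with `<path>`. Its stroke #008000 means cut at S850, F892. After flipping Y the toolpath is (31.6361,55.7452) → (29.5000,64.4300) → (26.7683,83.5128) → (22.4140,102.6438) → (15.4104,111.4735).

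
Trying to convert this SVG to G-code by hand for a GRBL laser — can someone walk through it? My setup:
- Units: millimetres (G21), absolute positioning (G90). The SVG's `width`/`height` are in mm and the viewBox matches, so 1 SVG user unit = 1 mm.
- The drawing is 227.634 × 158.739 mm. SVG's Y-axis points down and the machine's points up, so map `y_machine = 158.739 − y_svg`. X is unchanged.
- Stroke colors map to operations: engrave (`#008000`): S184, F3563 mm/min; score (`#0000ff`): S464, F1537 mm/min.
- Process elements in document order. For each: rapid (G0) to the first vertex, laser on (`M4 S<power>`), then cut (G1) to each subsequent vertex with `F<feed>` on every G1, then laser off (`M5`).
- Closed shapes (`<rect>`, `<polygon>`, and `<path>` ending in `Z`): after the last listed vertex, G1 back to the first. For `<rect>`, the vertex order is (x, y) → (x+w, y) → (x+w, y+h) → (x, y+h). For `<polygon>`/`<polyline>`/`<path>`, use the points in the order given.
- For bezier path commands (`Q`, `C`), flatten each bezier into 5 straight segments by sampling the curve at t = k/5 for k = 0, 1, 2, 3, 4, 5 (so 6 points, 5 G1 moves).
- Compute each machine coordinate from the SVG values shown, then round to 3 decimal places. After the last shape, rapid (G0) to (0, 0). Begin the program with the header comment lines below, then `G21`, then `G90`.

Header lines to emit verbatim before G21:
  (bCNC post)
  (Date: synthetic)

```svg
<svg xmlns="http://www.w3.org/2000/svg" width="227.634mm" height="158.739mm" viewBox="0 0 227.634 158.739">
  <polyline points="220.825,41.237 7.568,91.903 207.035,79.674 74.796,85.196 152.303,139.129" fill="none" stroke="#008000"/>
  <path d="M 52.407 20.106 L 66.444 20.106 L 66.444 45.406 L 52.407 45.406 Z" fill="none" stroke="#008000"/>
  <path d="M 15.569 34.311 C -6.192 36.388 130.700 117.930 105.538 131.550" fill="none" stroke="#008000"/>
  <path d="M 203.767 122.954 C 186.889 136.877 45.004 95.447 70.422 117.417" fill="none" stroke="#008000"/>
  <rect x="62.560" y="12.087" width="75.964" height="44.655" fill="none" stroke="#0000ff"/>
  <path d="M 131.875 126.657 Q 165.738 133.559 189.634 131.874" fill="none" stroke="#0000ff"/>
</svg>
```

(bCNC post)
(Date: synthetic)
G21
G90
G0 X220.825 Y117.502
M4 S184
G1 X7.568 Y66.836 F3563
G1 X207.035 Y79.065 F3563
G1 X74.796 Y73.543 F3563
G1 X152.303 Y19.610 F3563
M5
G0 X52.407 Y138.633
M4 S184
G1 X66.444 Y138.633 F3563
G1 X66.444 Y113.333 F3563
G1 X52.407 Y113.333 F3563
G1 X52.407 Y138.633 F3563
M5
G0 X15.569 Y124.428
M4 S184
G1 X18.985 Y114.825 F3563
G1 X45.084 Y93.225 F3563
G1 X78.472 Y66.703 F3563
G1 X103.754 Y42.333 F3563
G1 X105.538 Y27.189 F3563
M5
G0 X203.767 Y35.785
M4 S184
G1 X180.978 Y33.124 F3563
G1 X142.218 Y38.047 F3563
G1 X101.518 Y44.854 F3563
G1 X72.909 Y47.846 F3563
G1 X70.422 Y41.322 F3563
M5
G0 X62.560 Y146.652
M4 S464
G1 X138.524 Y146.652 F1537
G1 X138.524 Y101.997 F1537
G1 X62.560 Y101.997 F1537
G1 X62.560 Y146.652 F1537
M5
G0 X131.875 Y32.082
M4 S464
G1 X145.022 Y29.665 F1537
G1 X157.371 Y27.934 F1537
G1 X168.922 Y26.891 F1537
G1 X179.677 Y26.534 F1537
G1 X189.634 Y26.865 F1537
M5
G0 X0.000 Y0.000

viewBox `0 0 227.634 158.739` with mm width/height → 1 unit = 1 mm. Flip: y_m = 158.739 − y_svg.

**Shape 1** — `<polyline>` open polyline, stroke `#008000` → engrave (S184, F3563). Machine vertices: (220.825,117.502) → (7.568,66.836) → (207.035,79.065) → (74.796,73.543) → (152.303,19.610). Open path.

**Shape 2** — `<path>` rectangle, stroke `#008000` → engrave (S184, F3563). Machine vertices: (52.407,138.633) → (66.444,138.633) → (66.444,113.333) → (52.407,113.333) → (52.407,138.633). Closed: final G1 returns to the first vertex.

**Shape 3** — `<path>` cubic bezier, stroke `#008000` → engrave (S184, F3563). Control points (SVG): P0=(15.569,34.311), P1=(-6.192,36.388), P2=(130.700,117.930), P3=(105.538,131.550); sampled at t=k/5. Machine vertices: (15.569,124.428) → (18.985,114.825) → (45.084,93.225) → (78.472,66.703) → (103.754,42.333) → (105.538,27.189). Open path.

**Shape 4** — `<path>` cubic bezier, stroke `#008000` → engrave (S184, F3563). Control points (SVG): P0=(203.767,122.954), P1=(186.889,136.877), P2=(45.004,95.447), P3=(70.422,117.417); sampled at t=k/5. Machine vertices: (203.767,35.785) → (180.978,33.124) → (142.218,38.047) → (101.518,44.854) → (72.909,47.846) → (70.422,41.322). Open path.

**Shape 5** — `<rect>` rectangle, stroke `#0000ff` → score (S464, F1537). Machine vertices: (62.560,146.652) → (138.524,146.652) → (138.524,101.997) → (62.560,101.997) → (62.560,146.652). Closed: final G1 returns to the first vertex.

**Shape 6** — `<path>` quadratic bezier, stroke `#0000ff` → score (S464, F1537). Control points (SVG): P0=(131.875,126.657), P1=(165.738,133.559), P2=(189.634,131.874); sampled at t=k/5. Machine vertices: (131.875,32.082) → (145.022,29.665) → (157.371,27.934) → (168.922,26.891) → (179.677,26.534) → (189.634,26.865). Open path.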